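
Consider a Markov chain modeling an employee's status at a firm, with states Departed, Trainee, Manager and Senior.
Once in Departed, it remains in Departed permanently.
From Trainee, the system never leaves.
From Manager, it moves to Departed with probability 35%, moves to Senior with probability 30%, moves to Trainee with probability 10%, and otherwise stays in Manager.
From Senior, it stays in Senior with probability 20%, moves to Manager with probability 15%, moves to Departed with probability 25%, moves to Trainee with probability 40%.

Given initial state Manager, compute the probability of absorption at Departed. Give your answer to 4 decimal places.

0.6396

Let h(s) be the probability of absorption at Departed starting from transient state s. Then h(Departed) = 1 and h(Trainee) = 0. By first-step analysis:
h(Manager) = 0.35·1 + 0.1·0 + 0.25·h(Manager) + 0.3·h(Senior)
h(Senior) = 0.25·1 + 0.4·0 + 0.15·h(Manager) + 0.2·h(Senior)
Solving: h(Manager) = 0.6396, h(Senior) = 0.4324.
Starting from Manager, the probability is 0.6396.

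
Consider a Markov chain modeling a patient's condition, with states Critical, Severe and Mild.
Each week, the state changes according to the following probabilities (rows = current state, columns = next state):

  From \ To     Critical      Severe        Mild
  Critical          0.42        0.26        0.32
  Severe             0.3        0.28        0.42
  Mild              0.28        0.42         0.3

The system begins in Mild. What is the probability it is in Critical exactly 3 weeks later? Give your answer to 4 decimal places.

0.3322

Propagate the distribution vector 3 weeks from Mild.
After 0 weeks: (0.0000, 0.0000, 1.0000)
After 1 week: (0.2800, 0.4200, 0.3000)
After 2 weeks: (0.3276, 0.3164, 0.3560)
After 3 weeks: (0.3322, 0.3233, 0.3445)
P(in Critical after 3 weeks) = 0.3322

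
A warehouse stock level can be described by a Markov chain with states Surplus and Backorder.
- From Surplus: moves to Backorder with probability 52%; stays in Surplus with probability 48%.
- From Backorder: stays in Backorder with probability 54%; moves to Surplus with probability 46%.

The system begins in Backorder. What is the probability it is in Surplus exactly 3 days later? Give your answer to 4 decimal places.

Propagate the distribution vector 3 days from Backorder.
After 0 days: (0.0000, 1.0000)
After 1 day: (0.4600, 0.5400)
After 2 days: (0.4692, 0.5308)
After 3 days: (0.4694, 0.5306)
P(in Surplus after 3 days) = 0.4694

0.4694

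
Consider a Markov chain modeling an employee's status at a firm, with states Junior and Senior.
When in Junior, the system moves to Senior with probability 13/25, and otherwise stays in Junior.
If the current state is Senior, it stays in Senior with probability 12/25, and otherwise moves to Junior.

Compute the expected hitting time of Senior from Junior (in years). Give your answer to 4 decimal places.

1.9231

Let t(s) be the expected number of years to first reach Senior from state s, with t(Senior) = 0. Conditioning on the first year:
t(Junior) = 1 + 0.48·t(Junior)
Solving: t(Junior) = 1.9231.
Expected years from Junior to Senior: 1.9231.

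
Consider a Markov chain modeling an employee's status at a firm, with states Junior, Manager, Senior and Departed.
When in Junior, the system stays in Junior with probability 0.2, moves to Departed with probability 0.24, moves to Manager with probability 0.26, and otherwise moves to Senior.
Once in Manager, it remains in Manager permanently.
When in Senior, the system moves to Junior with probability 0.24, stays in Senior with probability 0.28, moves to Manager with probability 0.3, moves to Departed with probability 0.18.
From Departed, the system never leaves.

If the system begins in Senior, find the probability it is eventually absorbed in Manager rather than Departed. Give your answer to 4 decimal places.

0.6000

Let h(s) be the probability of absorption at Manager starting from transient state s. Then h(Manager) = 1 and h(Departed) = 0. By first-step analysis:
h(Junior) = 0.2·h(Junior) + 0.26·1 + 0.3·h(Senior) + 0.24·0
h(Senior) = 0.24·h(Junior) + 0.3·1 + 0.28·h(Senior) + 0.18·0
Solving: h(Junior) = 0.5500, h(Senior) = 0.6000.
Starting from Senior, the probability is 0.6000.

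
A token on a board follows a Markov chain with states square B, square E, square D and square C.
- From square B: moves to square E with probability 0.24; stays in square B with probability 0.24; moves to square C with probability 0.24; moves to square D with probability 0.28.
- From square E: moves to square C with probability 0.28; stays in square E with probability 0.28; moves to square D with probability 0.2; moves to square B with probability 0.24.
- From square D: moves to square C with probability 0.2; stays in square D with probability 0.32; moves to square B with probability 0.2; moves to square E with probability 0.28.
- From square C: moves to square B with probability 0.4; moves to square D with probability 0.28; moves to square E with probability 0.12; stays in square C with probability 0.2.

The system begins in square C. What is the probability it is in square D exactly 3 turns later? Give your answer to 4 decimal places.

Propagate the distribution vector 3 turns from square C.
After 0 turns: (0.0000, 0.0000, 0.0000, 1.0000)
After 1 turn: (0.4000, 0.1200, 0.2800, 0.2000)
After 2 turns: (0.2608, 0.2320, 0.2816, 0.2256)
After 3 turns: (0.2648, 0.2335, 0.2727, 0.2290)
P(in square D after 3 turns) = 0.2727

0.2727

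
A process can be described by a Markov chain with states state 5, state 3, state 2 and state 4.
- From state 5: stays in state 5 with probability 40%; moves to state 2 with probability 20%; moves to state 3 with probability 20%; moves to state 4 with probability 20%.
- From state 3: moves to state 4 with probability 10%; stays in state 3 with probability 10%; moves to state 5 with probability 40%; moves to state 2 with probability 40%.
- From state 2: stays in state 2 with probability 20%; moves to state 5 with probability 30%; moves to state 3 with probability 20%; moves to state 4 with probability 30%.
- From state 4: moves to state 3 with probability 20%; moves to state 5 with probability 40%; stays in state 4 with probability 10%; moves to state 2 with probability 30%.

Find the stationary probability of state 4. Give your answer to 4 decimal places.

Let the stationary distribution be π with π = πP and π_1 + π_2 + π_3 + π_4 = 1.
π_1 = 0.4·π_1 + 0.4·π_2 + 0.3·π_3 + 0.4·π_4
π_2 = 0.2·π_1 + 0.1·π_2 + 0.2·π_3 + 0.2·π_4
π_3 = 0.2·π_1 + 0.4·π_2 + 0.2·π_3 + 0.3·π_4
Solving with the normalization constraint gives π = (0.3745, 0.1818, 0.2552, 0.1885).
So the stationary probability of state 4 is 0.1885.

0.1885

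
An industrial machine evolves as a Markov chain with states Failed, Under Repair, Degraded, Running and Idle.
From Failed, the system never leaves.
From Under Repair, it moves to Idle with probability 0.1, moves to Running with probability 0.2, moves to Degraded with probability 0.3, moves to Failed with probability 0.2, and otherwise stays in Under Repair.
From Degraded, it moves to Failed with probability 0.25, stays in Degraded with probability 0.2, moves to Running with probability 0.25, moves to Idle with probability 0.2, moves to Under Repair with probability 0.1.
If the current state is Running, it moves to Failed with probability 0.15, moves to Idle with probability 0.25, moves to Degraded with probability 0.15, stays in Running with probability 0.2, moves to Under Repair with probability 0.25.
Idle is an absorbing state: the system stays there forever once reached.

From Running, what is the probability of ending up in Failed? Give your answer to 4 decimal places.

0.4625

Let h(s) be the probability of absorption at Failed starting from transient state s. Then h(Failed) = 1 and h(Idle) = 0. By first-step analysis:
h(Under Repair) = 0.2·1 + 0.2·h(Under Repair) + 0.3·h(Degraded) + 0.2·h(Running) + 0.1·0
h(Degraded) = 0.25·1 + 0.1·h(Under Repair) + 0.2·h(Degraded) + 0.25·h(Running) + 0.2·0
h(Running) = 0.15·1 + 0.25·h(Under Repair) + 0.15·h(Degraded) + 0.2·h(Running) + 0.25·0
Solving: h(Under Repair) = 0.5634, h(Degraded) = 0.5274, h(Running) = 0.4625.
Starting from Running, the probability is 0.4625.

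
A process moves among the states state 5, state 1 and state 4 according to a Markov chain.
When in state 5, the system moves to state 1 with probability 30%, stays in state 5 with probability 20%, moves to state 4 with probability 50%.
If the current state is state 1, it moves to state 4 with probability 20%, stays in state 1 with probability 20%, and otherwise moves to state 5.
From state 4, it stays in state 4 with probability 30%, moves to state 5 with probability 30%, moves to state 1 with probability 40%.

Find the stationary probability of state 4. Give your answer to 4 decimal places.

Let the stationary distribution be π with π = πP and π_1 + π_2 + π_3 = 1.
π_1 = 0.2·π_1 + 0.6·π_2 + 0.3·π_3
π_2 = 0.3·π_1 + 0.2·π_2 + 0.4·π_3
Solving with the normalization constraint gives π = (0.3556, 0.3037, 0.3407).
So the stationary probability of state 4 is 0.3407.

0.3407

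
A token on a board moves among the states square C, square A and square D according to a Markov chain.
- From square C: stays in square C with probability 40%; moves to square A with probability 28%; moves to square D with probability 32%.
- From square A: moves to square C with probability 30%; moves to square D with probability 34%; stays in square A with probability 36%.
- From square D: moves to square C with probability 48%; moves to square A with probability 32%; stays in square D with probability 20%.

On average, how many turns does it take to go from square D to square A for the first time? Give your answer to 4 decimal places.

3.3088

Let t(s) be the expected number of turns to first reach square A from state s, with t(square A) = 0. Conditioning on the first turn:
t(square C) = 1 + 0.4·t(square C) + 0.32·t(square D)
t(square D) = 1 + 0.48·t(square C) + 0.2·t(square D)
Solving: t(square C) = 3.4314, t(square D) = 3.3088.
Expected turns from square D to square A: 3.3088.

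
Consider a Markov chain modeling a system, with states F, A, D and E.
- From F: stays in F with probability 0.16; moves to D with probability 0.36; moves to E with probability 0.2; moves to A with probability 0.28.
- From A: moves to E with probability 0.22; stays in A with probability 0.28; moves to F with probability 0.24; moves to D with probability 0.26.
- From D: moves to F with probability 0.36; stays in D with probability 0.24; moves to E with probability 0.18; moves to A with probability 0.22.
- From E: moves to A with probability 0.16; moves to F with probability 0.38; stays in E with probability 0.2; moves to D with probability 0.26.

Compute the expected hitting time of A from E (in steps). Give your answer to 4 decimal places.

Let t(s) be the expected number of steps to first reach A from state s, with t(A) = 0. Conditioning on the first step:
t(F) = 1 + 0.16·t(F) + 0.36·t(D) + 0.2·t(E)
t(D) = 1 + 0.36·t(F) + 0.24·t(D) + 0.18·t(E)
t(E) = 1 + 0.38·t(F) + 0.26·t(D) + 0.2·t(E)
Solving: t(F) = 4.1932, t(D) = 4.4092, t(E) = 4.6747.
Expected steps from E to A: 4.6747.

4.6747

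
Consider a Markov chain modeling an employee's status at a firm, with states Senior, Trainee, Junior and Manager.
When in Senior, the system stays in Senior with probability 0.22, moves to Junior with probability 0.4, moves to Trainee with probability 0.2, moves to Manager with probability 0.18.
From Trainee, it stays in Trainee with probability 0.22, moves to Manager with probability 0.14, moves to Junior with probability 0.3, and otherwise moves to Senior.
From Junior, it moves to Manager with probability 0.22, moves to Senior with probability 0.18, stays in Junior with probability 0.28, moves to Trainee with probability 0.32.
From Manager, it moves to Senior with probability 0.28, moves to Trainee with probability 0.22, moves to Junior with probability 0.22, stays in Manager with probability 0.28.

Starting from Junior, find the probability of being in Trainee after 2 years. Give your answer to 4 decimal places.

0.2444

Propagate the distribution vector 2 years from Junior.
After 0 years: (0.0000, 0.0000, 1.0000, 0.0000)
After 1 year: (0.1800, 0.3200, 0.2800, 0.2200)
After 2 years: (0.2604, 0.2444, 0.2948, 0.2004)
P(in Trainee after 2 years) = 0.2444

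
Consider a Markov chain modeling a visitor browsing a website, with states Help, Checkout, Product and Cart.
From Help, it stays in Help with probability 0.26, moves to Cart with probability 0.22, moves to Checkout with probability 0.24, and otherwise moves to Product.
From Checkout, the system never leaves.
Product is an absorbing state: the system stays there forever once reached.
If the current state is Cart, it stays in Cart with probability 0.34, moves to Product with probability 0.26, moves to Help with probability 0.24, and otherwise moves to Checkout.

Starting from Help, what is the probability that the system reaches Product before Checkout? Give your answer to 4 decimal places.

0.5556

Let h(s) be the probability of absorption at Product starting from transient state s. Then h(Product) = 1 and h(Checkout) = 0. By first-step analysis:
h(Help) = 0.26·h(Help) + 0.24·0 + 0.28·1 + 0.22·h(Cart)
h(Cart) = 0.24·h(Help) + 0.16·0 + 0.26·1 + 0.34·h(Cart)
Solving: h(Help) = 0.5556, h(Cart) = 0.5960.
Starting from Help, the probability is 0.5556.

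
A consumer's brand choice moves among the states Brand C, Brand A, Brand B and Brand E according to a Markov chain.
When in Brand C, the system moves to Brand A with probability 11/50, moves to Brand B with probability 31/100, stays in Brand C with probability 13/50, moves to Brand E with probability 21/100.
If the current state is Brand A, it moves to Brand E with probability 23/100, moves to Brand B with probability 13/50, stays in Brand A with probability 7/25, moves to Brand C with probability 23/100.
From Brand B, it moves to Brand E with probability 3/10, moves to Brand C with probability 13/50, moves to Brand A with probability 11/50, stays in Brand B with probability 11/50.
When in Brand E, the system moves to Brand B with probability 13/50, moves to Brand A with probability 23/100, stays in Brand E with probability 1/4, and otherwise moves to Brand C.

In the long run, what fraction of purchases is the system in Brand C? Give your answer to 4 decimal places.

0.2529

Let the stationary distribution be π with π = πP and π_1 + π_2 + π_3 + π_4 = 1.
π_1 = 0.26·π_1 + 0.23·π_2 + 0.26·π_3 + 0.26·π_4
π_2 = 0.22·π_1 + 0.28·π_2 + 0.22·π_3 + 0.23·π_4
π_3 = 0.31·π_1 + 0.26·π_2 + 0.22·π_3 + 0.26·π_4
Solving with the normalization constraint gives π = (0.2529, 0.2367, 0.2622, 0.2483).
So the stationary probability of Brand C is 0.2529.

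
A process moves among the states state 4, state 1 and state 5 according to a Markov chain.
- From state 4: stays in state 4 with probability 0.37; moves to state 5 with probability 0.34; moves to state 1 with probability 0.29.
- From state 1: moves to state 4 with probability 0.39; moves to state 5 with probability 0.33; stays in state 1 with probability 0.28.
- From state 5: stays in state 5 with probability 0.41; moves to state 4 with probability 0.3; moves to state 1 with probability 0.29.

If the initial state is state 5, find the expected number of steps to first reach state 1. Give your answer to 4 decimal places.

3.4483

Let t(s) be the expected number of steps to first reach state 1 from state s, with t(state 1) = 0. Conditioning on the first step:
t(state 4) = 1 + 0.37·t(state 4) + 0.34·t(state 5)
t(state 5) = 1 + 0.3·t(state 4) + 0.41·t(state 5)
Solving: t(state 4) = 3.4483, t(state 5) = 3.4483.
Expected steps from state 5 to state 1: 3.4483.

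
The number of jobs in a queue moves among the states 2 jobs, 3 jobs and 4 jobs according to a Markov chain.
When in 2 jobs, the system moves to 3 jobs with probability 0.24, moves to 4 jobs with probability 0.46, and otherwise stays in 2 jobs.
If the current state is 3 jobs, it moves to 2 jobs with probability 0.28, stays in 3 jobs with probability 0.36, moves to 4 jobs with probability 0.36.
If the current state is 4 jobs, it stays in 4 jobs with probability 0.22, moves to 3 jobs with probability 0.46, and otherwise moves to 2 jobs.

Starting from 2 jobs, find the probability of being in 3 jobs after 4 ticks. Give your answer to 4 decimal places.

Propagate the distribution vector 4 ticks from 2 jobs.
After 0 ticks: (1.0000, 0.0000, 0.0000)
After 1 tick: (0.3000, 0.2400, 0.4600)
After 2 ticks: (0.3044, 0.3700, 0.3256)
After 3 ticks: (0.2991, 0.3560, 0.3449)
After 4 ticks: (0.2998, 0.3586, 0.3416)
P(in 3 jobs after 4 ticks) = 0.3586

0.3586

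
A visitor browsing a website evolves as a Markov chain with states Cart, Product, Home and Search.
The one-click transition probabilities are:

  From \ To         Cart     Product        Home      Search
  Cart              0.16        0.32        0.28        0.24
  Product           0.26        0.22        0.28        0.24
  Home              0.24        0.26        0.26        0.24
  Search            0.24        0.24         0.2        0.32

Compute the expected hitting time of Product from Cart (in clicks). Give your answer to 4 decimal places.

3.5225

Let t(s) be the expected number of clicks to first reach Product from state s, with t(Product) = 0. Conditioning on the first click:
t(Cart) = 1 + 0.16·t(Cart) + 0.28·t(Home) + 0.24·t(Search)
t(Home) = 1 + 0.24·t(Cart) + 0.26·t(Home) + 0.24·t(Search)
t(Search) = 1 + 0.24·t(Cart) + 0.2·t(Home) + 0.32·t(Search)
Solving: t(Cart) = 3.5225, t(Home) = 3.7297, t(Search) = 3.8108.
Expected clicks from Cart to Product: 3.5225.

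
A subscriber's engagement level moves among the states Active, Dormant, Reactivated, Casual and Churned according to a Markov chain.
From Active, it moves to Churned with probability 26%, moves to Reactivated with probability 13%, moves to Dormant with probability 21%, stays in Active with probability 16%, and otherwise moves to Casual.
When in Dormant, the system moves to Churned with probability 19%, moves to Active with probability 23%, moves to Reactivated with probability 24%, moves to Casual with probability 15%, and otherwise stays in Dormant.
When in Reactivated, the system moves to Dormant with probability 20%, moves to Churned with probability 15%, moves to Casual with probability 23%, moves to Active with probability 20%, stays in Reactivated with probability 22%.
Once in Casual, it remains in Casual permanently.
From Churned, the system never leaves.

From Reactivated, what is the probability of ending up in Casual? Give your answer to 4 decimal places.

0.5457

Let h(s) be the probability of absorption at Casual starting from transient state s. Then h(Casual) = 1 and h(Churned) = 0. By first-step analysis:
h(Active) = 0.16·h(Active) + 0.21·h(Dormant) + 0.13·h(Reactivated) + 0.24·1 + 0.26·0
h(Dormant) = 0.23·h(Active) + 0.19·h(Dormant) + 0.24·h(Reactivated) + 0.15·1 + 0.19·0
h(Reactivated) = 0.2·h(Active) + 0.2·h(Dormant) + 0.22·h(Reactivated) + 0.23·1 + 0.15·0
Solving: h(Active) = 0.4918, h(Dormant) = 0.4865, h(Reactivated) = 0.5457.
Starting from Reactivated, the probability is 0.5457.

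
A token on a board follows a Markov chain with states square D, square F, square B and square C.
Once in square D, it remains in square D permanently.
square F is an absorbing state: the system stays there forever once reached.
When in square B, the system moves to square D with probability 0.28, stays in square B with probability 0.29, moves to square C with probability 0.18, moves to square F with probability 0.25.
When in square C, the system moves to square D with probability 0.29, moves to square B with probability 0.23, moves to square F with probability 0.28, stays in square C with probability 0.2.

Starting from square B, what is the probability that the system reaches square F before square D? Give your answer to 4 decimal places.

0.4755

Let h(s) be the probability of absorption at square F starting from transient state s. Then h(square F) = 1 and h(square D) = 0. By first-step analysis:
h(square B) = 0.28·0 + 0.25·1 + 0.29·h(square B) + 0.18·h(square C)
h(square C) = 0.29·0 + 0.28·1 + 0.23·h(square B) + 0.2·h(square C)
Solving: h(square B) = 0.4755, h(square C) = 0.4867.
Starting from square B, the probability is 0.4755.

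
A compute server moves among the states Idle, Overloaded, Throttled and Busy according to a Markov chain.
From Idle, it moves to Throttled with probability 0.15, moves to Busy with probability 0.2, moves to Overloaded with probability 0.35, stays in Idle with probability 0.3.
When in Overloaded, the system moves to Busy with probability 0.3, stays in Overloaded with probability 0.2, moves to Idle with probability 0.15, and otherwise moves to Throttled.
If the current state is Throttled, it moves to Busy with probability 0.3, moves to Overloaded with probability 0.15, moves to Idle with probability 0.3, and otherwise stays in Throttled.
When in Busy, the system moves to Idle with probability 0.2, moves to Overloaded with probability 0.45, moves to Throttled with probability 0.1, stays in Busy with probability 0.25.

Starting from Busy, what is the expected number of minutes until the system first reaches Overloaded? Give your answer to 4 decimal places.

Let t(s) be the expected number of minutes to first reach Overloaded from state s, with t(Overloaded) = 0. Conditioning on the first minute:
t(Idle) = 1 + 0.3·t(Idle) + 0.15·t(Throttled) + 0.2·t(Busy)
t(Throttled) = 1 + 0.3·t(Idle) + 0.25·t(Throttled) + 0.3·t(Busy)
t(Busy) = 1 + 0.2·t(Idle) + 0.1·t(Throttled) + 0.25·t(Busy)
Solving: t(Idle) = 2.9252, t(Throttled) = 3.5374, t(Busy) = 2.5850.
Expected minutes from Busy to Overloaded: 2.5850.

2.5850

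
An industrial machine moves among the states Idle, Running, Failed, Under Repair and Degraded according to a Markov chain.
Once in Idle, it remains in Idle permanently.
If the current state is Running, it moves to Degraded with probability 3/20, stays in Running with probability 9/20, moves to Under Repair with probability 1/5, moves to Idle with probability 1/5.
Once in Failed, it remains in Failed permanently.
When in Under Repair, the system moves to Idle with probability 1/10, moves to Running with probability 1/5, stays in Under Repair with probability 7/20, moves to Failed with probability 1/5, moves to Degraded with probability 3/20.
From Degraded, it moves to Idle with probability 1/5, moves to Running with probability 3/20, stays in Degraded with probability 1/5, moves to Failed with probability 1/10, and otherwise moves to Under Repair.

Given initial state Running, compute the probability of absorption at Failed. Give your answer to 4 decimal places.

Let h(s) be the probability of absorption at Failed starting from transient state s. Then h(Failed) = 1 and h(Idle) = 0. By first-step analysis:
h(Running) = 0.2·0 + 0.45·h(Running) + 0.2·h(Under Repair) + 0.15·h(Degraded)
h(Under Repair) = 0.1·0 + 0.2·h(Running) + 0.2·1 + 0.35·h(Under Repair) + 0.15·h(Degraded)
h(Degraded) = 0.2·0 + 0.15·h(Running) + 0.1·1 + 0.35·h(Under Repair) + 0.2·h(Degraded)
Solving: h(Running) = 0.2826, h(Under Repair) = 0.4847, h(Degraded) = 0.3900.
Starting from Running, the probability is 0.2826.

0.2826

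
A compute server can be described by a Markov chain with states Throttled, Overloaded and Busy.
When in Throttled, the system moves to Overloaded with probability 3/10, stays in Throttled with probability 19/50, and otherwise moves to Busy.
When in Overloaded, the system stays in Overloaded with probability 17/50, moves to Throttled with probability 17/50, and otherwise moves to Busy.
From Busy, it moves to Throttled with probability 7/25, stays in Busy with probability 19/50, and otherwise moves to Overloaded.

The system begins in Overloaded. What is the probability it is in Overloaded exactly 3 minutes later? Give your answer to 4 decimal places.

0.3266

Propagate the distribution vector 3 minutes from Overloaded.
After 0 minutes: (0.0000, 1.0000, 0.0000)
After 1 minute: (0.3400, 0.3400, 0.3200)
After 2 minutes: (0.3344, 0.3264, 0.3392)
After 3 minutes: (0.3330, 0.3266, 0.3404)
P(in Overloaded after 3 minutes) = 0.3266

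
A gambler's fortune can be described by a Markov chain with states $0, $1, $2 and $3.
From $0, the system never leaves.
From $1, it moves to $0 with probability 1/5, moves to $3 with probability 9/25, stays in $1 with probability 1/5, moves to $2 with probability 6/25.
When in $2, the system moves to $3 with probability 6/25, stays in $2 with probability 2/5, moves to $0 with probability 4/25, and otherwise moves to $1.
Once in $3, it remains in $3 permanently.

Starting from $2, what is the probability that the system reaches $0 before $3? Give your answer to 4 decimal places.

0.3889

Let h(s) be the probability of absorption at $0 starting from transient state s. Then h($0) = 1 and h($3) = 0. By first-step analysis:
h($1) = 0.2·1 + 0.2·h($1) + 0.24·h($2) + 0.36·0
h($2) = 0.16·1 + 0.2·h($1) + 0.4·h($2) + 0.24·0
Solving: h($1) = 0.3667, h($2) = 0.3889.
Starting from $2, the probability is 0.3889.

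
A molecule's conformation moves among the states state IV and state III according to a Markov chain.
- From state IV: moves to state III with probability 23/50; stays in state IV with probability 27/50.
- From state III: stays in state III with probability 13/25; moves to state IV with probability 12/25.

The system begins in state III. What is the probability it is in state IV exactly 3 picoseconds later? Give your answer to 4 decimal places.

0.5105

Propagate the distribution vector 3 picoseconds from state III.
After 0 picoseconds: (0.0000, 1.0000)
After 1 picosecond: (0.4800, 0.5200)
After 2 picoseconds: (0.5088, 0.4912)
After 3 picoseconds: (0.5105, 0.4895)
P(in state IV after 3 picoseconds) = 0.5105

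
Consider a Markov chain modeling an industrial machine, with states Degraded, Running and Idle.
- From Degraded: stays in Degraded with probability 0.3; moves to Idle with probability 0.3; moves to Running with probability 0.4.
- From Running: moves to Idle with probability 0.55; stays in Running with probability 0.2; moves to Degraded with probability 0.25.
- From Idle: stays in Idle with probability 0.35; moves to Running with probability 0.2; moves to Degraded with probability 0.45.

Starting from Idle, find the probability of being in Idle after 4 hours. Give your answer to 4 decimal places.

0.3867

Propagate the distribution vector 4 hours from Idle.
After 0 hours: (0.0000, 0.0000, 1.0000)
After 1 hour: (0.4500, 0.2000, 0.3500)
After 2 hours: (0.3425, 0.2900, 0.3675)
After 3 hours: (0.3406, 0.2685, 0.3909)
After 4 hours: (0.3452, 0.2681, 0.3867)
P(in Idle after 4 hours) = 0.3867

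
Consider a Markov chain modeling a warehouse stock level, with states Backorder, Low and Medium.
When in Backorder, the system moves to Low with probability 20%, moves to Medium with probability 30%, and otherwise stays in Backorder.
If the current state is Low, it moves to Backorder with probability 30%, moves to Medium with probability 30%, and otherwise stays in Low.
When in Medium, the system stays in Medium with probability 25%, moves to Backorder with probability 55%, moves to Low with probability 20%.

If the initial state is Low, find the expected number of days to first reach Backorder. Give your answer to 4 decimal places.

2.6923

Let t(s) be the expected number of days to first reach Backorder from state s, with t(Backorder) = 0. Conditioning on the first day:
t(Low) = 1 + 0.4·t(Low) + 0.3·t(Medium)
t(Medium) = 1 + 0.2·t(Low) + 0.25·t(Medium)
Solving: t(Low) = 2.6923, t(Medium) = 2.0513.
Expected days from Low to Backorder: 2.6923.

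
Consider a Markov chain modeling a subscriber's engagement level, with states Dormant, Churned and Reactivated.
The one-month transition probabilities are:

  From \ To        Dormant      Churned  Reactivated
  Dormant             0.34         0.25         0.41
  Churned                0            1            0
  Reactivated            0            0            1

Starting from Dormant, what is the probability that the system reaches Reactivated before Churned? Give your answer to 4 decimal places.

0.6212

Let h(s) be the probability of absorption at Reactivated starting from transient state s. Then h(Reactivated) = 1 and h(Churned) = 0. By first-step analysis:
h(Dormant) = 0.34·h(Dormant) + 0.25·0 + 0.41·1
Solving: h(Dormant) = 0.6212.
Starting from Dormant, the probability is 0.6212.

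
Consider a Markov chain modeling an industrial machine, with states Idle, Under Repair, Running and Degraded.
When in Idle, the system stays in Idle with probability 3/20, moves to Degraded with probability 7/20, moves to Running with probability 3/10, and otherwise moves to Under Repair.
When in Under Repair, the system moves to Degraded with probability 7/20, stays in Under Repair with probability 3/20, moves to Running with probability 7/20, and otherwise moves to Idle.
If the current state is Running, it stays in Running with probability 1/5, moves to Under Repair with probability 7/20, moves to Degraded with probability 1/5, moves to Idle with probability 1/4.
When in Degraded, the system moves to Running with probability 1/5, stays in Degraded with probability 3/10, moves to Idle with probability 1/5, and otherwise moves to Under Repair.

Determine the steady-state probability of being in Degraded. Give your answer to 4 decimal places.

0.2966

Let the stationary distribution be π with π = πP and π_1 + π_2 + π_3 + π_4 = 1.
π_1 = 0.15·π_1 + 0.15·π_2 + 0.25·π_3 + 0.2·π_4
π_2 = 0.2·π_1 + 0.15·π_2 + 0.35·π_3 + 0.3·π_4
π_3 = 0.3·π_1 + 0.35·π_2 + 0.2·π_3 + 0.2·π_4
Solving with the normalization constraint gives π = (0.1906, 0.2555, 0.2574, 0.2966).
So the stationary probability of Degraded is 0.2966.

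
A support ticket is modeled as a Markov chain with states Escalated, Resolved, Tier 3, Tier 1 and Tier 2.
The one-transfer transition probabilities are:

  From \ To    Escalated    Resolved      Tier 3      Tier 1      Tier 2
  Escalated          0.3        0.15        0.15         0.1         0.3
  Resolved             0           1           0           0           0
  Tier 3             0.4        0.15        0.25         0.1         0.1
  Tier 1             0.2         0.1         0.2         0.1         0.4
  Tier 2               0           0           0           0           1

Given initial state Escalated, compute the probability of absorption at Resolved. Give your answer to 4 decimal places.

Let h(s) be the probability of absorption at Resolved starting from transient state s. Then h(Resolved) = 1 and h(Tier 2) = 0. By first-step analysis:
h(Escalated) = 0.3·h(Escalated) + 0.15·1 + 0.15·h(Tier 3) + 0.1·h(Tier 1) + 0.3·0
h(Tier 3) = 0.4·h(Escalated) + 0.15·1 + 0.25·h(Tier 3) + 0.1·h(Tier 1) + 0.1·0
h(Tier 1) = 0.2·h(Escalated) + 0.1·1 + 0.2·h(Tier 3) + 0.1·h(Tier 1) + 0.4·0
Solving: h(Escalated) = 0.3448, h(Tier 3) = 0.4214, h(Tier 1) = 0.2814.
Starting from Escalated, the probability is 0.3448.

0.3448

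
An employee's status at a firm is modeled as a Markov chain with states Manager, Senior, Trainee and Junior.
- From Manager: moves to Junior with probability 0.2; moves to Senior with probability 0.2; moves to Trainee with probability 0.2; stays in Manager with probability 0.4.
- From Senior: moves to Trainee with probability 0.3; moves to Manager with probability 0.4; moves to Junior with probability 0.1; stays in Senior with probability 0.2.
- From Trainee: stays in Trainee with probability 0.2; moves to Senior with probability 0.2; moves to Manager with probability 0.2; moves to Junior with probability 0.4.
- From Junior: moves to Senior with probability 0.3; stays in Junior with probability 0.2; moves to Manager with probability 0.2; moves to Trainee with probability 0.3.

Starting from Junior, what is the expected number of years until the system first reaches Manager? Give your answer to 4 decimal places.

Let t(s) be the expected number of years to first reach Manager from state s, with t(Manager) = 0. Conditioning on the first year:
t(Senior) = 1 + 0.2·t(Senior) + 0.3·t(Trainee) + 0.1·t(Junior)
t(Trainee) = 1 + 0.2·t(Senior) + 0.2·t(Trainee) + 0.4·t(Junior)
t(Junior) = 1 + 0.3·t(Senior) + 0.3·t(Trainee) + 0.2·t(Junior)
Solving: t(Senior) = 3.2781, t(Trainee) = 4.0728, t(Junior) = 4.0066.
Expected years from Junior to Manager: 4.0066.

4.0066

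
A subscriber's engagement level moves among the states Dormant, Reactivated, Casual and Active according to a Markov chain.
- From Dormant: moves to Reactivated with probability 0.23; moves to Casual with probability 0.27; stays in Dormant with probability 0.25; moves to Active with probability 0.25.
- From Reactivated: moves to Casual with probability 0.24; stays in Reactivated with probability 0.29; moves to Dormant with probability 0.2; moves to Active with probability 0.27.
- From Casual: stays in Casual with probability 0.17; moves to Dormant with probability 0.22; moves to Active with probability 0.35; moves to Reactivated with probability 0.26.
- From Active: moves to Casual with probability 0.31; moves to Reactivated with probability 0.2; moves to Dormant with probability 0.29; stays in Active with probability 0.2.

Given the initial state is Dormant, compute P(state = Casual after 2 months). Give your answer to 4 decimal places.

Propagate the distribution vector 2 months from Dormant.
After 0 months: (1.0000, 0.0000, 0.0000, 0.0000)
After 1 month: (0.2500, 0.2300, 0.2700, 0.2500)
After 2 months: (0.2404, 0.2444, 0.2461, 0.2691)
P(in Casual after 2 months) = 0.2461

0.2461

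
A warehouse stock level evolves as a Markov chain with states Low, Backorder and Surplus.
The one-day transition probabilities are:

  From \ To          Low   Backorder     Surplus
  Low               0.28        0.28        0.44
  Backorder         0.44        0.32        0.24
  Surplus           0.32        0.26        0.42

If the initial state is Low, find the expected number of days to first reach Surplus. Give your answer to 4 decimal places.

2.6201

Let t(s) be the expected number of days to first reach Surplus from state s, with t(Surplus) = 0. Conditioning on the first day:
t(Low) = 1 + 0.28·t(Low) + 0.28·t(Backorder)
t(Backorder) = 1 + 0.44·t(Low) + 0.32·t(Backorder)
Solving: t(Low) = 2.6201, t(Backorder) = 3.1659.
Expected days from Low to Surplus: 2.6201.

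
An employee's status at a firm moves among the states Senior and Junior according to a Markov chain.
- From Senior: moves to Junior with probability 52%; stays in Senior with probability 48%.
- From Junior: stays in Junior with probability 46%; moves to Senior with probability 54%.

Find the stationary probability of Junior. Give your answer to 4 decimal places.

0.4906

Let the stationary distribution be π with π = πP and π_1 + π_2 = 1.
π_1 = 0.48·π_1 + 0.54·π_2
Solving with the normalization constraint gives π = (0.5094, 0.4906).
So the stationary probability of Junior is 0.4906.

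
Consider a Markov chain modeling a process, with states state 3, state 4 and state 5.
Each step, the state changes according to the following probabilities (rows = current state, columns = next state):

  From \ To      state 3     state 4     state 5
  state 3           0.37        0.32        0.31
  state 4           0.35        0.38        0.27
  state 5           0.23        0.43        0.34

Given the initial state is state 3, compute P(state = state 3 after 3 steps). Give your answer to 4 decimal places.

0.3196

Propagate the distribution vector 3 steps from state 3.
After 0 steps: (1.0000, 0.0000, 0.0000)
After 1 step: (0.3700, 0.3200, 0.3100)
After 2 steps: (0.3202, 0.3733, 0.3065)
After 3 steps: (0.3196, 0.3761, 0.3043)
P(in state 3 after 3 steps) = 0.3196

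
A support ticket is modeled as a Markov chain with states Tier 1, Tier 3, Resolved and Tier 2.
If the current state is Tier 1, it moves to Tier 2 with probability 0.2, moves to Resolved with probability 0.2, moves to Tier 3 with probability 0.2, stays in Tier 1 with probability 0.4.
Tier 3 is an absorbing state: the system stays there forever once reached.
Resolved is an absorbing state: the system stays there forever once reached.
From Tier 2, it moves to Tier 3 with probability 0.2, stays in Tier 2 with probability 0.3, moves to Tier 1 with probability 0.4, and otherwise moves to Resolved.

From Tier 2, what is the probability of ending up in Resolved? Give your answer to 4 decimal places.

0.4118

Let h(s) be the probability of absorption at Resolved starting from transient state s. Then h(Resolved) = 1 and h(Tier 3) = 0. By first-step analysis:
h(Tier 1) = 0.4·h(Tier 1) + 0.2·0 + 0.2·1 + 0.2·h(Tier 2)
h(Tier 2) = 0.4·h(Tier 1) + 0.2·0 + 0.1·1 + 0.3·h(Tier 2)
Solving: h(Tier 1) = 0.4706, h(Tier 2) = 0.4118.
Starting from Tier 2, the probability is 0.4118.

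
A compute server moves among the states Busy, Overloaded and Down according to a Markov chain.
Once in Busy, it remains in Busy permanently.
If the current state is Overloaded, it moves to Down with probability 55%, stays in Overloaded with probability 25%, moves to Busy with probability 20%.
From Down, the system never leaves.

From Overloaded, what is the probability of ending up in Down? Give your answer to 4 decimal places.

Let h(s) be the probability of absorption at Down starting from transient state s. Then h(Down) = 1 and h(Busy) = 0. By first-step analysis:
h(Overloaded) = 0.2·0 + 0.25·h(Overloaded) + 0.55·1
Solving: h(Overloaded) = 0.7333.
Starting from Overloaded, the probability is 0.7333.

0.7333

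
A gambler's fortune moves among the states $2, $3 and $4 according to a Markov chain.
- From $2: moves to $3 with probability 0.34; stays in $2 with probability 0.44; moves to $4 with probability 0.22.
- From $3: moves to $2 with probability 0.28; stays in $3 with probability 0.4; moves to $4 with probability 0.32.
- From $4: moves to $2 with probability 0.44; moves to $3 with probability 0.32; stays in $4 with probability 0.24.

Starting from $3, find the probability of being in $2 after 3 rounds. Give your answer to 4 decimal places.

0.3828

Propagate the distribution vector 3 rounds from $3.
After 0 rounds: (0.0000, 1.0000, 0.0000)
After 1 round: (0.2800, 0.4000, 0.3200)
After 2 rounds: (0.3760, 0.3576, 0.2664)
After 3 rounds: (0.3828, 0.3561, 0.2611)
P(in $2 after 3 rounds) = 0.3828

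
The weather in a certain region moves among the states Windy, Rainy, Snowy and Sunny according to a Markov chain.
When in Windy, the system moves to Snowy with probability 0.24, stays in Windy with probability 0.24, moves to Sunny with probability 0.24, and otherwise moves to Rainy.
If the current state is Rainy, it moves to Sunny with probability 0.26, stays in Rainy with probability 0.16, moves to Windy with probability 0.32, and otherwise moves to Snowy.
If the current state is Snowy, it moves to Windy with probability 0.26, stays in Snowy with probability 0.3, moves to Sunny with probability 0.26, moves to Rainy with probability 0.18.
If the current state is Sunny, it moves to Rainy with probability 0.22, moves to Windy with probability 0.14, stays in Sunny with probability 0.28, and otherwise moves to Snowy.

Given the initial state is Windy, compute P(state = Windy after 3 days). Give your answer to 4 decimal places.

0.2364

Propagate the distribution vector 3 days from Windy.
After 0 days: (1.0000, 0.0000, 0.0000, 0.0000)
After 1 day: (0.2400, 0.2800, 0.2400, 0.2400)
After 2 days: (0.2432, 0.2080, 0.2888, 0.2600)
After 3 days: (0.2364, 0.2106, 0.2927, 0.2603)
P(in Windy after 3 days) = 0.2364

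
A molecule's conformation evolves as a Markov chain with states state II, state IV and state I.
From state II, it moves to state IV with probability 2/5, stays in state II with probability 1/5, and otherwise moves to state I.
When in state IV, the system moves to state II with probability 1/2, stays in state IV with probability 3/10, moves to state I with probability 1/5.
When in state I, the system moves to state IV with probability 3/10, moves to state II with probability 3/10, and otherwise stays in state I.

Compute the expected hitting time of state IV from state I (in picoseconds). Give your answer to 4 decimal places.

3.0556

Let t(s) be the expected number of picoseconds to first reach state IV from state s, with t(state IV) = 0. Conditioning on the first picosecond:
t(state II) = 1 + 0.2·t(state II) + 0.4·t(state I)
t(state I) = 1 + 0.3·t(state II) + 0.4·t(state I)
Solving: t(state II) = 2.7778, t(state I) = 3.0556.
Expected picoseconds from state I to state IV: 3.0556.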